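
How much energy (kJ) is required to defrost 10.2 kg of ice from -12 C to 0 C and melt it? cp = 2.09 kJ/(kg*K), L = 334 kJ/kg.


Sensible heat = cp * dT = 2.09 * 12 = 25.08 kJ/kg
Total per kg = 25.08 + 334 = 359.08 kJ/kg
Q = m * total = 10.2 * 359.08
Q = 3662.6 kJ

3662.6


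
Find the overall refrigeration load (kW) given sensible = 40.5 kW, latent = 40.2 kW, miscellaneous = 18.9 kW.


Q_total = Q_s + Q_l + Q_misc
Q_total = 40.5 + 40.2 + 18.9
Q_total = 99.6 kW

99.6


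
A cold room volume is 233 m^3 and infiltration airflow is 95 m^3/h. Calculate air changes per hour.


ACH = flow / volume
ACH = 95 / 233
ACH = 0.408

0.408


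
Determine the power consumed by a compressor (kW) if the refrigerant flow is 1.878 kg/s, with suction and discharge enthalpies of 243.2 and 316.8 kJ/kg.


dh = 316.8 - 243.2 = 73.6 kJ/kg
W = m_dot * dh = 1.878 * 73.6 = 138.22 kW

138.22


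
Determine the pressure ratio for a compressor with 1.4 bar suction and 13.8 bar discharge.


PR = P_high / P_low
PR = 13.8 / 1.4
PR = 9.857

9.857


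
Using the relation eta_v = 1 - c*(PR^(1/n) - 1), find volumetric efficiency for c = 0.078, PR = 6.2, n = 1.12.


PR^(1/n) = 6.2^(1/1.12) = 5.09908886
eta_v = 1 - 0.078 * (5.09908886 - 1)
eta_v = 0.6803

0.6803


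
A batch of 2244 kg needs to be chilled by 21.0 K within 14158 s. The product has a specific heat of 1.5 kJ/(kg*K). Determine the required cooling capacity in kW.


Q = m * cp * dT / t
Q = 2244 * 1.5 * 21.0 / 14158
Q = 4.993 kW

4.993


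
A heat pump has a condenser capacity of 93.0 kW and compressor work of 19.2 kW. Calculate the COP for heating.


COP_hp = Q_cond / W
COP_hp = 93.0 / 19.2
COP_hp = 4.844

4.844


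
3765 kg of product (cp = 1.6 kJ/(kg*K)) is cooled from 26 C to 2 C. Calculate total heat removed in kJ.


dT = 26 - (2) = 24 K
Q = m * cp * dT = 3765 * 1.6 * 24
Q = 144576 kJ

144576


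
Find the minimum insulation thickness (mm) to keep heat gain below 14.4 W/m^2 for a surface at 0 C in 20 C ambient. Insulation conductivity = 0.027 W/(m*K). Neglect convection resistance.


dT = 20 - (0) = 20 K
thickness = k * dT / q_max * 1000
thickness = 0.027 * 20 / 14.4 * 1000
thickness = 37.5 mm

37.5


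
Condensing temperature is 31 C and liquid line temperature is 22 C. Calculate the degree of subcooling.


Subcooling = T_cond - T_liquid
Subcooling = 31 - 22
Subcooling = 9 K

9


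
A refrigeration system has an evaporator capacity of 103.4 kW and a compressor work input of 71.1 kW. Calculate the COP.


COP = Q_evap / W
COP = 103.4 / 71.1
COP = 1.454

1.454


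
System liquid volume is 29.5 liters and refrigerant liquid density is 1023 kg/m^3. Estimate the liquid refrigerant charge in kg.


Charge = V * rho / 1000
Charge = 29.5 * 1023 / 1000
Charge = 30.18 kg

30.18


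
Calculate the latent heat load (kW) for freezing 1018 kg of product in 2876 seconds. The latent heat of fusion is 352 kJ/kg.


Q_lat = m * h_fg / t
Q_lat = 1018 * 352 / 2876
Q_lat = 124.6 kW

124.6


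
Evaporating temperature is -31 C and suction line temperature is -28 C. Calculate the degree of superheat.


Superheat = T_suction - T_evap
Superheat = -28 - (-31)
Superheat = 3 K

3


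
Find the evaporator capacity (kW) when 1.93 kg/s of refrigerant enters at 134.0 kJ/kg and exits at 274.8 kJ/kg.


dh = 274.8 - 134.0 = 140.8 kJ/kg
Q_evap = m_dot * dh = 1.93 * 140.8
Q_evap = 271.74 kW

271.74


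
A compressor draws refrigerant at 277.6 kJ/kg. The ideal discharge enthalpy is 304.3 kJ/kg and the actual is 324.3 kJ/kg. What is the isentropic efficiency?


dh_ideal = 304.3 - 277.6 = 26.7 kJ/kg
dh_actual = 324.3 - 277.6 = 46.7 kJ/kg
eta_s = dh_ideal / dh_actual = 26.7 / 46.7
eta_s = 0.5717

0.5717


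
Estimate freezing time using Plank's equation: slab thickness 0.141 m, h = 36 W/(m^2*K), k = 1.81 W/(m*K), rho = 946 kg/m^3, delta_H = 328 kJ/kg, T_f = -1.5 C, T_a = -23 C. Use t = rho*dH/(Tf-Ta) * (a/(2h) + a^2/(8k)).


dT = -1.5 - (-23) = 21.5 K
term1 = a/(2h) = 0.141/(2*36) = 0.001958333333
term2 = a^2/(8k) = 0.141^2/(8*1.81) = 0.001372997238
t = rho*dH*1000/dT * (term1 + term2)
t = 946*328*1000/21.5 * (0.001958333333 + 0.001372997238)
t = 48078 s

48078


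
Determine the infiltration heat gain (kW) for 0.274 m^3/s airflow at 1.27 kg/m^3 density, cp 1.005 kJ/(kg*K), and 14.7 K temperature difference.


Q = V_dot * rho * cp * dT
Q = 0.274 * 1.27 * 1.005 * 14.7
Q = 5.141 kW

5.141


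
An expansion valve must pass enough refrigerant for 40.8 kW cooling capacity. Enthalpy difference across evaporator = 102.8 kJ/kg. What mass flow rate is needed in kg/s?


m_dot = Q / dh
m_dot = 40.8 / 102.8
m_dot = 0.3969 kg/s

0.3969


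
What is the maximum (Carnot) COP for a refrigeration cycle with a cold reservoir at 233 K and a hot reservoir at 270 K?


dT = 270 - 233 = 37 K
COP_carnot = T_cold / dT = 233 / 37
COP_carnot = 6.297

6.297


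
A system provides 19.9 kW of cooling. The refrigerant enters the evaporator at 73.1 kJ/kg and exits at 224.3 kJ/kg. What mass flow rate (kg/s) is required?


dh = 224.3 - 73.1 = 151.2 kJ/kg
m_dot = Q / dh = 19.9 / 151.2 = 0.1316 kg/s

0.1316


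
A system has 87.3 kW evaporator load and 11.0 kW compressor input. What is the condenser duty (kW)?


Q_cond = Q_evap + W
Q_cond = 87.3 + 11.0
Q_cond = 98.3 kW

98.3


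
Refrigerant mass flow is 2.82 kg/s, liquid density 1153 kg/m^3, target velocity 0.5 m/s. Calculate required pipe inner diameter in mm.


A = m_dot / (rho * v) = 2.82 / (1153 * 0.5) = 0.004891587164 m^2
d = sqrt(4*A/pi) * 1000
d = 78.9 mm

78.9


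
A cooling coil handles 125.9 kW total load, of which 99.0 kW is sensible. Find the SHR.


SHR = Q_sensible / Q_total
SHR = 99.0 / 125.9
SHR = 0.786

0.786


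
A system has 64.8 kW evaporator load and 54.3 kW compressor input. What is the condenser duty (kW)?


Q_cond = Q_evap + W
Q_cond = 64.8 + 54.3
Q_cond = 119.1 kW

119.1


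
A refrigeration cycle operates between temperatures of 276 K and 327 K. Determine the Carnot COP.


dT = 327 - 276 = 51 K
COP_carnot = T_cold / dT = 276 / 51
COP_carnot = 5.412

5.412


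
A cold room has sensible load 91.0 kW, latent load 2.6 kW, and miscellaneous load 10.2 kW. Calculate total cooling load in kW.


Q_total = Q_s + Q_l + Q_misc
Q_total = 91.0 + 2.6 + 10.2
Q_total = 103.8 kW

103.8


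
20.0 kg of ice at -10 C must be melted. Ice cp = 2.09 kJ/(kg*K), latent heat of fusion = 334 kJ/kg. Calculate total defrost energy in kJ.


Sensible heat = cp * dT = 2.09 * 10 = 20.9 kJ/kg
Total per kg = 20.9 + 334 = 354.9 kJ/kg
Q = m * total = 20.0 * 354.9
Q = 7098.0 kJ

7098.0


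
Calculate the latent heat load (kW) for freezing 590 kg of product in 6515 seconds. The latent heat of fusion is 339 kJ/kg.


Q_lat = m * h_fg / t
Q_lat = 590 * 339 / 6515
Q_lat = 30.7 kW

30.7


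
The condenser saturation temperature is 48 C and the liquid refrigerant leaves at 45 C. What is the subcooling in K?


Subcooling = T_cond - T_liquid
Subcooling = 48 - 45
Subcooling = 3 K

3


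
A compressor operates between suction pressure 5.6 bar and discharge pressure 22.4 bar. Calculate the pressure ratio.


PR = P_high / P_low
PR = 22.4 / 5.6
PR = 4.0

4.0


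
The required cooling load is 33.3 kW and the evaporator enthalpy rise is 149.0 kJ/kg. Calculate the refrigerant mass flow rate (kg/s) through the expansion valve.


m_dot = Q / dh
m_dot = 33.3 / 149.0
m_dot = 0.2235 kg/s

0.2235


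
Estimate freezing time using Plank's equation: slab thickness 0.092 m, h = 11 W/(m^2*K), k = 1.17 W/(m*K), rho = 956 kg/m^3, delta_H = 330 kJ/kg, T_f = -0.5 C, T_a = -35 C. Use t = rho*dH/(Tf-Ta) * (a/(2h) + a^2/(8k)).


dT = -0.5 - (-35) = 34.5 K
term1 = a/(2h) = 0.092/(2*11) = 0.004181818182
term2 = a^2/(8k) = 0.092^2/(8*1.17) = 0.0009042735043
t = rho*dH*1000/dT * (term1 + term2)
t = 956*330*1000/34.5 * (0.004181818182 + 0.0009042735043)
t = 46509 s

46509


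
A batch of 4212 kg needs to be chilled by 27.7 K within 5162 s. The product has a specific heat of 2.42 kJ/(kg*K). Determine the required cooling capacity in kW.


Q = m * cp * dT / t
Q = 4212 * 2.42 * 27.7 / 5162
Q = 54.697 kW

54.697


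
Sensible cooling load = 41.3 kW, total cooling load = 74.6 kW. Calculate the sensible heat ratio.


SHR = Q_sensible / Q_total
SHR = 41.3 / 74.6
SHR = 0.554

0.554


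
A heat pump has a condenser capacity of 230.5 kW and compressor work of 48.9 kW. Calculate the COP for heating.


COP_hp = Q_cond / W
COP_hp = 230.5 / 48.9
COP_hp = 4.714

4.714


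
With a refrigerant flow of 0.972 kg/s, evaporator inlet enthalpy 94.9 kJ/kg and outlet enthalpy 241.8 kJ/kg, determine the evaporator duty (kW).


dh = 241.8 - 94.9 = 146.9 kJ/kg
Q_evap = m_dot * dh = 0.972 * 146.9
Q_evap = 142.79 kW

142.79


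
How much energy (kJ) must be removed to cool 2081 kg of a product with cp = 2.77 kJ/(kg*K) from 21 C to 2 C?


dT = 21 - (2) = 19 K
Q = m * cp * dT = 2081 * 2.77 * 19
Q = 109523 kJ

109523


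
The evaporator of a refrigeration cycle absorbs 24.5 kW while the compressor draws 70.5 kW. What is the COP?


COP = Q_evap / W
COP = 24.5 / 70.5
COP = 0.348

0.348


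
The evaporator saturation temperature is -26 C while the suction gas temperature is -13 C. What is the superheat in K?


Superheat = T_suction - T_evap
Superheat = -13 - (-26)
Superheat = 13 K

13


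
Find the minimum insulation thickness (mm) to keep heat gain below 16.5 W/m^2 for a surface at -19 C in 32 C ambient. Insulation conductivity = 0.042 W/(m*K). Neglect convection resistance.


dT = 32 - (-19) = 51 K
thickness = k * dT / q_max * 1000
thickness = 0.042 * 51 / 16.5 * 1000
thickness = 129.8 mm

129.8


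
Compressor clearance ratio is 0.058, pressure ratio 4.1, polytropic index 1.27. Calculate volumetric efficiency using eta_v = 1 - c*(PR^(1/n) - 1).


PR^(1/n) = 4.1^(1/1.27) = 3.03743487
eta_v = 1 - 0.058 * (3.03743487 - 1)
eta_v = 0.8818

0.8818


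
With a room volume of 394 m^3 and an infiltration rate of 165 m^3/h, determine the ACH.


ACH = flow / volume
ACH = 165 / 394
ACH = 0.419

0.419


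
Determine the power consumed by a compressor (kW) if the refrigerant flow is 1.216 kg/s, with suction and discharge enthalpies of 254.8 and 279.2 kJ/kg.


dh = 279.2 - 254.8 = 24.4 kJ/kg
W = m_dot * dh = 1.216 * 24.4 = 29.67 kW

29.67


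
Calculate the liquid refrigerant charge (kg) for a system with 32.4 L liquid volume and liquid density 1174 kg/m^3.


Charge = V * rho / 1000
Charge = 32.4 * 1174 / 1000
Charge = 38.04 kg

38.04


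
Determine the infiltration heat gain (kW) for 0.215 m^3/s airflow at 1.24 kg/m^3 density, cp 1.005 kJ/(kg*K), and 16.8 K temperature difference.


Q = V_dot * rho * cp * dT
Q = 0.215 * 1.24 * 1.005 * 16.8
Q = 4.501 kW

4.501


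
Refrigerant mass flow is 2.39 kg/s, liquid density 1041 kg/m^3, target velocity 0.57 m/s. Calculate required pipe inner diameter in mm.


A = m_dot / (rho * v) = 2.39 / (1041 * 0.57) = 0.004027840976 m^2
d = sqrt(4*A/pi) * 1000
d = 71.6 mm

71.6


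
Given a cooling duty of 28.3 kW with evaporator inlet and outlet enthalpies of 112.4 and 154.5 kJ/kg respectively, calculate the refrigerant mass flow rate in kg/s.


dh = 154.5 - 112.4 = 42.1 kJ/kg
m_dot = Q / dh = 28.3 / 42.1 = 0.6722 kg/s

0.6722


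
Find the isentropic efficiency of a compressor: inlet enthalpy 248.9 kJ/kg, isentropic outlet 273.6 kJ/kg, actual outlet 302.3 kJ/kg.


dh_ideal = 273.6 - 248.9 = 24.7 kJ/kg
dh_actual = 302.3 - 248.9 = 53.4 kJ/kg
eta_s = dh_ideal / dh_actual = 24.7 / 53.4
eta_s = 0.4625

0.4625


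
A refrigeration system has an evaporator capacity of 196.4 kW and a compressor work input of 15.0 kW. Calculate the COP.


COP = Q_evap / W
COP = 196.4 / 15.0
COP = 13.093

13.093


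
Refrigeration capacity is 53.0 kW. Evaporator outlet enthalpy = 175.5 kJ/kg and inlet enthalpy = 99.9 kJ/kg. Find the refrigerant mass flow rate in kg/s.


dh = 175.5 - 99.9 = 75.6 kJ/kg
m_dot = Q / dh = 53.0 / 75.6 = 0.7011 kg/s

0.7011


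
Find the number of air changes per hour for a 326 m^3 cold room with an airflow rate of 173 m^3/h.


ACH = flow / volume
ACH = 173 / 326
ACH = 0.531

0.531


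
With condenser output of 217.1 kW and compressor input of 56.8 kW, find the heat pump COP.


COP_hp = Q_cond / W
COP_hp = 217.1 / 56.8
COP_hp = 3.822

3.822


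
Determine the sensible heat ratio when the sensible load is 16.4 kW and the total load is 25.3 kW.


SHR = Q_sensible / Q_total
SHR = 16.4 / 25.3
SHR = 0.648

0.648


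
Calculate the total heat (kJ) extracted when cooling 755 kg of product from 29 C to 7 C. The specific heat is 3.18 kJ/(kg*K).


dT = 29 - (7) = 22 K
Q = m * cp * dT = 755 * 3.18 * 22
Q = 52820 kJ

52820


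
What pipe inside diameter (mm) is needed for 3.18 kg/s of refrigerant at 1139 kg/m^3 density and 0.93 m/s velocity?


A = m_dot / (rho * v) = 3.18 / (1139 * 0.93) = 0.003002067462 m^2
d = sqrt(4*A/pi) * 1000
d = 61.8 mm

61.8


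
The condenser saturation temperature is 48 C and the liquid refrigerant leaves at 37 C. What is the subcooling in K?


Subcooling = T_cond - T_liquid
Subcooling = 48 - 37
Subcooling = 11 K

11


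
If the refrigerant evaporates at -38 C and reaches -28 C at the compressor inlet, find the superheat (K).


Superheat = T_suction - T_evap
Superheat = -28 - (-38)
Superheat = 10 K

10


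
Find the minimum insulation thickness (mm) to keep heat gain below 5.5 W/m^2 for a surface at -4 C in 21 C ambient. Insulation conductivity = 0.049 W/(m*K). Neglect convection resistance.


dT = 21 - (-4) = 25 K
thickness = k * dT / q_max * 1000
thickness = 0.049 * 25 / 5.5 * 1000
thickness = 222.7 mm

222.7


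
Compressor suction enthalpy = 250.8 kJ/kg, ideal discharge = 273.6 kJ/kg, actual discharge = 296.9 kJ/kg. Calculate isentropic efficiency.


dh_ideal = 273.6 - 250.8 = 22.8 kJ/kg
dh_actual = 296.9 - 250.8 = 46.1 kJ/kg
eta_s = dh_ideal / dh_actual = 22.8 / 46.1
eta_s = 0.4946

0.4946


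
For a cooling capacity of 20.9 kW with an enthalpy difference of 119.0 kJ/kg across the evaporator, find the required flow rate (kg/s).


m_dot = Q / dh
m_dot = 20.9 / 119.0
m_dot = 0.1756 kg/s

0.1756


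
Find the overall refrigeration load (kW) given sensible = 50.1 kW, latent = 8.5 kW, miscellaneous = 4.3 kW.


Q_total = Q_s + Q_l + Q_misc
Q_total = 50.1 + 8.5 + 4.3
Q_total = 62.9 kW

62.9


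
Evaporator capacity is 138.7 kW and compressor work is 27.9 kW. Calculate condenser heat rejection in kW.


Q_cond = Q_evap + W
Q_cond = 138.7 + 27.9
Q_cond = 166.6 kW

166.6


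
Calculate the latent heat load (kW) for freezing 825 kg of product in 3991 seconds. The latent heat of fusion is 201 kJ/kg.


Q_lat = m * h_fg / t
Q_lat = 825 * 201 / 3991
Q_lat = 41.55 kW

41.55


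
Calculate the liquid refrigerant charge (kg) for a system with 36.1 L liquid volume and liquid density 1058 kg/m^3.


Charge = V * rho / 1000
Charge = 36.1 * 1058 / 1000
Charge = 38.19 kg

38.19


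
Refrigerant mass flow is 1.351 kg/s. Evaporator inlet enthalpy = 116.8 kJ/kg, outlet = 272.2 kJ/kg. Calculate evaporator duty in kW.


dh = 272.2 - 116.8 = 155.4 kJ/kg
Q_evap = m_dot * dh = 1.351 * 155.4
Q_evap = 209.95 kW

209.95


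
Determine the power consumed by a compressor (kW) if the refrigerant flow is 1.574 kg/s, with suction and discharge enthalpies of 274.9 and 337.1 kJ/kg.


dh = 337.1 - 274.9 = 62.2 kJ/kg
W = m_dot * dh = 1.574 * 62.2 = 97.9 kW

97.9


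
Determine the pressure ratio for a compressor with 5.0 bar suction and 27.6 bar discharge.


PR = P_high / P_low
PR = 27.6 / 5.0
PR = 5.52

5.52


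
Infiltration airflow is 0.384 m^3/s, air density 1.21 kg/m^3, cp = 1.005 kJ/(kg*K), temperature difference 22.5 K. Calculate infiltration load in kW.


Q = V_dot * rho * cp * dT
Q = 0.384 * 1.21 * 1.005 * 22.5
Q = 10.507 kW

10.507


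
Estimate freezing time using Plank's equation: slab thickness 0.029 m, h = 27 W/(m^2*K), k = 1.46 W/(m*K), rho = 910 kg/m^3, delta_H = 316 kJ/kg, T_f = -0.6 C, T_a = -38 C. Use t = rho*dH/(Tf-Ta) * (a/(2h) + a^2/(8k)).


dT = -0.6 - (-38) = 37.4 K
term1 = a/(2h) = 0.029/(2*27) = 0.000537037037
term2 = a^2/(8k) = 0.029^2/(8*1.46) = 0.00007200342466
t = rho*dH*1000/dT * (term1 + term2)
t = 910*316*1000/37.4 * (0.000537037037 + 0.00007200342466)
t = 4683 s

4683


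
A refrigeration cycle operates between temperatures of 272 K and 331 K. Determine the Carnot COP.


dT = 331 - 272 = 59 K
COP_carnot = T_cold / dT = 272 / 59
COP_carnot = 4.61

4.61


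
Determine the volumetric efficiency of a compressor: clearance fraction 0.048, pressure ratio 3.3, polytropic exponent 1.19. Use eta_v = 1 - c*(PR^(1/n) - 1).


PR^(1/n) = 3.3^(1/1.19) = 2.72725659
eta_v = 1 - 0.048 * (2.72725659 - 1)
eta_v = 0.9171

0.9171


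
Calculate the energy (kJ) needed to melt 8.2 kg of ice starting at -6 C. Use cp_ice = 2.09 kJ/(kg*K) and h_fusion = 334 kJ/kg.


Sensible heat = cp * dT = 2.09 * 6 = 12.54 kJ/kg
Total per kg = 12.54 + 334 = 346.54 kJ/kg
Q = m * total = 8.2 * 346.54
Q = 2841.6 kJ

2841.6


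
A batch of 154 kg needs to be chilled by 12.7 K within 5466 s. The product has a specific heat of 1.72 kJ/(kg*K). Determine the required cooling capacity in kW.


Q = m * cp * dT / t
Q = 154 * 1.72 * 12.7 / 5466
Q = 0.615 kW

0.615


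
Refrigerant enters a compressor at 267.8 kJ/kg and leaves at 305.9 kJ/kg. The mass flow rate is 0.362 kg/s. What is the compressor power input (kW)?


dh = 305.9 - 267.8 = 38.1 kJ/kg
W = m_dot * dh = 0.362 * 38.1 = 13.79 kW

13.79


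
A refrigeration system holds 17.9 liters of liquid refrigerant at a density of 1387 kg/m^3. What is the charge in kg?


Charge = V * rho / 1000
Charge = 17.9 * 1387 / 1000
Charge = 24.83 kg

24.83


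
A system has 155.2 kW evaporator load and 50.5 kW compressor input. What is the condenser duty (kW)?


Q_cond = Q_evap + W
Q_cond = 155.2 + 50.5
Q_cond = 205.7 kW

205.7


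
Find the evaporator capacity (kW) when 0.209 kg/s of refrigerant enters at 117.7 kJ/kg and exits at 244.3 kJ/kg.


dh = 244.3 - 117.7 = 126.6 kJ/kg
Q_evap = m_dot * dh = 0.209 * 126.6
Q_evap = 26.46 kW

26.46


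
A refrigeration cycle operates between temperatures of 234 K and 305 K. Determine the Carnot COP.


dT = 305 - 234 = 71 K
COP_carnot = T_cold / dT = 234 / 71
COP_carnot = 3.296

3.296


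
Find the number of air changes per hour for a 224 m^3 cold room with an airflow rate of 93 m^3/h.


ACH = flow / volume
ACH = 93 / 224
ACH = 0.415

0.415


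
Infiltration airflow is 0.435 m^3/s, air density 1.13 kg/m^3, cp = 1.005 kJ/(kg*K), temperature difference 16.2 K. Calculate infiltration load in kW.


Q = V_dot * rho * cp * dT
Q = 0.435 * 1.13 * 1.005 * 16.2
Q = 8.003 kW

8.003


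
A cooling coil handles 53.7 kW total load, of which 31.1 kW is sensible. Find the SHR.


SHR = Q_sensible / Q_total
SHR = 31.1 / 53.7
SHR = 0.579

0.579


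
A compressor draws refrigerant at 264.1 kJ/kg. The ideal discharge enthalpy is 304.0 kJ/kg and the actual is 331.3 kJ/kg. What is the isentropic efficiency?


dh_ideal = 304.0 - 264.1 = 39.9 kJ/kg
dh_actual = 331.3 - 264.1 = 67.2 kJ/kg
eta_s = dh_ideal / dh_actual = 39.9 / 67.2
eta_s = 0.5938

0.5938


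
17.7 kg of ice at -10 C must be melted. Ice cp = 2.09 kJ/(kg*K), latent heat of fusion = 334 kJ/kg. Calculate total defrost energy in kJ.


Sensible heat = cp * dT = 2.09 * 10 = 20.9 kJ/kg
Total per kg = 20.9 + 334 = 354.9 kJ/kg
Q = m * total = 17.7 * 354.9
Q = 6281.7 kJ

6281.7


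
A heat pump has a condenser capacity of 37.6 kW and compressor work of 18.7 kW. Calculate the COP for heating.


COP_hp = Q_cond / W
COP_hp = 37.6 / 18.7
COP_hp = 2.011

2.011


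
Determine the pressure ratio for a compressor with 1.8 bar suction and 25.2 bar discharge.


PR = P_high / P_low
PR = 25.2 / 1.8
PR = 14.0

14.0


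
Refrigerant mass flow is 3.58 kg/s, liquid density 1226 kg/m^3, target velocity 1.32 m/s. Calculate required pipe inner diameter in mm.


A = m_dot / (rho * v) = 3.58 / (1226 * 1.32) = 0.002212170646 m^2
d = sqrt(4*A/pi) * 1000
d = 53.1 mm

53.1


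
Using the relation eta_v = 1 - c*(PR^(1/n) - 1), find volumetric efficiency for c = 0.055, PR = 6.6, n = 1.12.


PR^(1/n) = 6.6^(1/1.12) = 5.39182337
eta_v = 1 - 0.055 * (5.39182337 - 1)
eta_v = 0.7584

0.7584


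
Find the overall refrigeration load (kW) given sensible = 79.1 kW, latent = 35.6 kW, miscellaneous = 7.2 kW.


Q_total = Q_s + Q_l + Q_misc
Q_total = 79.1 + 35.6 + 7.2
Q_total = 121.9 kW

121.9


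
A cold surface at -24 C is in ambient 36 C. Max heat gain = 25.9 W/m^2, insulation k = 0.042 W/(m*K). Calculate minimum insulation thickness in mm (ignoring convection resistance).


dT = 36 - (-24) = 60 K
thickness = k * dT / q_max * 1000
thickness = 0.042 * 60 / 25.9 * 1000
thickness = 97.3 mm

97.3


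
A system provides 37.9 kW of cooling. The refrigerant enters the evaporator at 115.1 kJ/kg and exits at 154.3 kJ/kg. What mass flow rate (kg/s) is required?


dh = 154.3 - 115.1 = 39.2 kJ/kg
m_dot = Q / dh = 37.9 / 39.2 = 0.9668 kg/s

0.9668


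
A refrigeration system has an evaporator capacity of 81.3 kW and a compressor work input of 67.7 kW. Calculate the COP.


COP = Q_evap / W
COP = 81.3 / 67.7
COP = 1.201

1.201


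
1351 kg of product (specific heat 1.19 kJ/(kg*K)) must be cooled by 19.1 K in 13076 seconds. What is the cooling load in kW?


Q = m * cp * dT / t
Q = 1351 * 1.19 * 19.1 / 13076
Q = 2.348 kW

2.348


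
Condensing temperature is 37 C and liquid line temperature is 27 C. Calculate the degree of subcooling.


Subcooling = T_cond - T_liquid
Subcooling = 37 - 27
Subcooling = 10 K

10


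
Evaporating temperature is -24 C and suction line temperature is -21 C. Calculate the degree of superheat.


Superheat = T_suction - T_evap
Superheat = -21 - (-24)
Superheat = 3 K

3


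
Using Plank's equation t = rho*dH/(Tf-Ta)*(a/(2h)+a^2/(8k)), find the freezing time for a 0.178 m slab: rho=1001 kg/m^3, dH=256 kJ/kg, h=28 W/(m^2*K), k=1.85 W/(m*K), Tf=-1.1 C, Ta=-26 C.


dT = -1.1 - (-26) = 24.9 K
term1 = a/(2h) = 0.178/(2*28) = 0.003178571429
term2 = a^2/(8k) = 0.178^2/(8*1.85) = 0.002140810811
t = rho*dH*1000/dT * (term1 + term2)
t = 1001*256*1000/24.9 * (0.003178571429 + 0.002140810811)
t = 54744 s

54744


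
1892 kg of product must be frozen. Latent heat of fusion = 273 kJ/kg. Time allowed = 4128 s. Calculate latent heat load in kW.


Q_lat = m * h_fg / t
Q_lat = 1892 * 273 / 4128
Q_lat = 125.13 kW

125.13


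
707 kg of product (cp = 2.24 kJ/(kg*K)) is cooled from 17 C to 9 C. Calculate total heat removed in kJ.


dT = 17 - (9) = 8 K
Q = m * cp * dT = 707 * 2.24 * 8
Q = 12669 kJ

12669


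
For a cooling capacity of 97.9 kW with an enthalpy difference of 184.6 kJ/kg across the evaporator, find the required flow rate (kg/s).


m_dot = Q / dh
m_dot = 97.9 / 184.6
m_dot = 0.5303 kg/s

0.5303


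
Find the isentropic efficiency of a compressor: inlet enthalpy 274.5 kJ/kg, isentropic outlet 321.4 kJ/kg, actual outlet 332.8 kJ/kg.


dh_ideal = 321.4 - 274.5 = 46.9 kJ/kg
dh_actual = 332.8 - 274.5 = 58.3 kJ/kg
eta_s = dh_ideal / dh_actual = 46.9 / 58.3
eta_s = 0.8045

0.8045


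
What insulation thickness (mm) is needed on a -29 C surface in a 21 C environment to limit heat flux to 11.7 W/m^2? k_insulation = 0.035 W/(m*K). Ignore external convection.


dT = 21 - (-29) = 50 K
thickness = k * dT / q_max * 1000
thickness = 0.035 * 50 / 11.7 * 1000
thickness = 149.6 mm

149.6


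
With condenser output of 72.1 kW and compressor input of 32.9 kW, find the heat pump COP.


COP_hp = Q_cond / W
COP_hp = 72.1 / 32.9
COP_hp = 2.191

2.191


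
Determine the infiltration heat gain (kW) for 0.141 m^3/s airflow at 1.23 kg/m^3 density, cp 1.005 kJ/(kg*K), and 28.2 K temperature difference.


Q = V_dot * rho * cp * dT
Q = 0.141 * 1.23 * 1.005 * 28.2
Q = 4.915 kW

4.915


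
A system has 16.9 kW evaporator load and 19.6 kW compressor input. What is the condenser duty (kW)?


Q_cond = Q_evap + W
Q_cond = 16.9 + 19.6
Q_cond = 36.5 kW

36.5


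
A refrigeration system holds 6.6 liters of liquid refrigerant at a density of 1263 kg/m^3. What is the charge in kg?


Charge = V * rho / 1000
Charge = 6.6 * 1263 / 1000
Charge = 8.34 kg

8.34


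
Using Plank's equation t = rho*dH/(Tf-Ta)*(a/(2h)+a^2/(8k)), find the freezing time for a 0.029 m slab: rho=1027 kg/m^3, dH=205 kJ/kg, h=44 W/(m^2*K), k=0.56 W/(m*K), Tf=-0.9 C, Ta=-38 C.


dT = -0.9 - (-38) = 37.1 K
term1 = a/(2h) = 0.029/(2*44) = 0.0003295454545
term2 = a^2/(8k) = 0.029^2/(8*0.56) = 0.0001877232143
t = rho*dH*1000/dT * (term1 + term2)
t = 1027*205*1000/37.1 * (0.0003295454545 + 0.0001877232143)
t = 2935 s

2935


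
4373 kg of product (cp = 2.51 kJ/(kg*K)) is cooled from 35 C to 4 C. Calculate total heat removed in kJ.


dT = 35 - (4) = 31 K
Q = m * cp * dT = 4373 * 2.51 * 31
Q = 340263 kJ

340263


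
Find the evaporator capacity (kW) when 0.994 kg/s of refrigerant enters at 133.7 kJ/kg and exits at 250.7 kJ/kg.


dh = 250.7 - 133.7 = 117.0 kJ/kg
Q_evap = m_dot * dh = 0.994 * 117.0
Q_evap = 116.3 kW

116.3


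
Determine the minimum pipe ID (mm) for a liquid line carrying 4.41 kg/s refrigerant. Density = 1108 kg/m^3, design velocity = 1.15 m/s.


A = m_dot / (rho * v) = 4.41 / (1108 * 1.15) = 0.003460995134 m^2
d = sqrt(4*A/pi) * 1000
d = 66.4 mm

66.4


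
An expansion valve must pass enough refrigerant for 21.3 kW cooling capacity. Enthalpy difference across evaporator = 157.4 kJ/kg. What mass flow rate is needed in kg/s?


m_dot = Q / dh
m_dot = 21.3 / 157.4
m_dot = 0.1353 kg/s

0.1353


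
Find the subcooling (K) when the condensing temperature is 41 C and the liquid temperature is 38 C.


Subcooling = T_cond - T_liquid
Subcooling = 41 - 38
Subcooling = 3 K

3


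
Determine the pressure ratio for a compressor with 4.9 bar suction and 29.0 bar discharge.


PR = P_high / P_low
PR = 29.0 / 4.9
PR = 5.918

5.918


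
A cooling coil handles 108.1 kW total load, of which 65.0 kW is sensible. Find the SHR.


SHR = Q_sensible / Q_total
SHR = 65.0 / 108.1
SHR = 0.601

0.601


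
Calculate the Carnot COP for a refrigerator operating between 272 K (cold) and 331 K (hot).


dT = 331 - 272 = 59 K
COP_carnot = T_cold / dT = 272 / 59
COP_carnot = 4.61

4.61


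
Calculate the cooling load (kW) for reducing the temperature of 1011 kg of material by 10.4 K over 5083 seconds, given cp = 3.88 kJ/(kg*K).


Q = m * cp * dT / t
Q = 1011 * 3.88 * 10.4 / 5083
Q = 8.026 kW

8.026


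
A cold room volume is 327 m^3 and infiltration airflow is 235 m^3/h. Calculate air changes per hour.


ACH = flow / volume
ACH = 235 / 327
ACH = 0.719

0.719


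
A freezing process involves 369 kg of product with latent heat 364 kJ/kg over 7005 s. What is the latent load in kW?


Q_lat = m * h_fg / t
Q_lat = 369 * 364 / 7005
Q_lat = 19.17 kW

19.17


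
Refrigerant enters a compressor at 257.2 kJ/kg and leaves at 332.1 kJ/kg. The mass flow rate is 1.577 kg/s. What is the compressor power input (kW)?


dh = 332.1 - 257.2 = 74.9 kJ/kg
W = m_dot * dh = 1.577 * 74.9 = 118.12 kW

118.12


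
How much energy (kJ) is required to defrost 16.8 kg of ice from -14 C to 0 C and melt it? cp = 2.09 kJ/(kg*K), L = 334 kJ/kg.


Sensible heat = cp * dT = 2.09 * 14 = 29.26 kJ/kg
Total per kg = 29.26 + 334 = 363.26 kJ/kg
Q = m * total = 16.8 * 363.26
Q = 6102.8 kJ

6102.8


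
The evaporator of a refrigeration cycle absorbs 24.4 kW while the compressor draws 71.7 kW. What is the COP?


COP = Q_evap / W
COP = 24.4 / 71.7
COP = 0.34

0.34


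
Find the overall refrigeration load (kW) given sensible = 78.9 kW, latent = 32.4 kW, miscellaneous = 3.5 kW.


Q_total = Q_s + Q_l + Q_misc
Q_total = 78.9 + 32.4 + 3.5
Q_total = 114.8 kW

114.8


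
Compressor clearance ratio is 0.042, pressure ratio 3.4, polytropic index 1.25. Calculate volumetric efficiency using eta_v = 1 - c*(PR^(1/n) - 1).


PR^(1/n) = 3.4^(1/1.25) = 2.66184727
eta_v = 1 - 0.042 * (2.66184727 - 1)
eta_v = 0.9302

0.9302


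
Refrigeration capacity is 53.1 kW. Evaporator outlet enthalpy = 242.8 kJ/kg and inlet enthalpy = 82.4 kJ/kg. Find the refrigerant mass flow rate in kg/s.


dh = 242.8 - 82.4 = 160.4 kJ/kg
m_dot = Q / dh = 53.1 / 160.4 = 0.331 kg/s

0.331


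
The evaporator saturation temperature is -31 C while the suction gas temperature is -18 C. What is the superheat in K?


Superheat = T_suction - T_evap
Superheat = -18 - (-31)
Superheat = 13 K

13


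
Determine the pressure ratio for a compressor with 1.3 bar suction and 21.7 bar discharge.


PR = P_high / P_low
PR = 21.7 / 1.3
PR = 16.692

16.692


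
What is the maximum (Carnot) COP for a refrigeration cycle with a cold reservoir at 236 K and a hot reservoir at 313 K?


dT = 313 - 236 = 77 K
COP_carnot = T_cold / dT = 236 / 77
COP_carnot = 3.065

3.065


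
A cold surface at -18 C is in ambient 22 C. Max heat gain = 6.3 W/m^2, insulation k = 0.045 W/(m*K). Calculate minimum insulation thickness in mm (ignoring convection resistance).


dT = 22 - (-18) = 40 K
thickness = k * dT / q_max * 1000
thickness = 0.045 * 40 / 6.3 * 1000
thickness = 285.7 mm

285.7


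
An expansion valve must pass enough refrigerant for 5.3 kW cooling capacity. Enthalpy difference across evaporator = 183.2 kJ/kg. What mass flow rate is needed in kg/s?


m_dot = Q / dh
m_dot = 5.3 / 183.2
m_dot = 0.0289 kg/s

0.0289


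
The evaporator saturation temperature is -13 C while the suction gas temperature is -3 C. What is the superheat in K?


Superheat = T_suction - T_evap
Superheat = -3 - (-13)
Superheat = 10 K

10


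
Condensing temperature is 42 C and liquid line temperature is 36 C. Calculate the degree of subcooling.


Subcooling = T_cond - T_liquid
Subcooling = 42 - 36
Subcooling = 6 K

6


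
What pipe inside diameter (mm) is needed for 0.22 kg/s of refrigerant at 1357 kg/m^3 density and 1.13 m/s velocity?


A = m_dot / (rho * v) = 0.22 / (1357 * 1.13) = 0.0001434710873 m^2
d = sqrt(4*A/pi) * 1000
d = 13.5 mm

13.5


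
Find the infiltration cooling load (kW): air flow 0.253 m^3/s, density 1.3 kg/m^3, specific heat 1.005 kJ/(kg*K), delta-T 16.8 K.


Q = V_dot * rho * cp * dT
Q = 0.253 * 1.3 * 1.005 * 16.8
Q = 5.553 kW

5.553


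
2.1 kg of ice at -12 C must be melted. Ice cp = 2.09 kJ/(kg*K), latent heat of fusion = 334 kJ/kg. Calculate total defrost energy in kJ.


Sensible heat = cp * dT = 2.09 * 12 = 25.08 kJ/kg
Total per kg = 25.08 + 334 = 359.08 kJ/kg
Q = m * total = 2.1 * 359.08
Q = 754.1 kJ

754.1


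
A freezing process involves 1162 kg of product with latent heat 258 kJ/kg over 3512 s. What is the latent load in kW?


Q_lat = m * h_fg / t
Q_lat = 1162 * 258 / 3512
Q_lat = 85.36 kW

85.36


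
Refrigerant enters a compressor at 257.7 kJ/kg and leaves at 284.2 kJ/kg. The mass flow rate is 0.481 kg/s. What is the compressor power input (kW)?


dh = 284.2 - 257.7 = 26.5 kJ/kg
W = m_dot * dh = 0.481 * 26.5 = 12.75 kW

12.75


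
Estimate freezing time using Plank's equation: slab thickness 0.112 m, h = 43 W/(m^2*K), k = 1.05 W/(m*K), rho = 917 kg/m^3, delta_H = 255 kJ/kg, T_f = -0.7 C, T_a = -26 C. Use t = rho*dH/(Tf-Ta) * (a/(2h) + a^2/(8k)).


dT = -0.7 - (-26) = 25.3 K
term1 = a/(2h) = 0.112/(2*43) = 0.001302325581
term2 = a^2/(8k) = 0.112^2/(8*1.05) = 0.001493333333
t = rho*dH*1000/dT * (term1 + term2)
t = 917*255*1000/25.3 * (0.001302325581 + 0.001493333333)
t = 25839 s

25839


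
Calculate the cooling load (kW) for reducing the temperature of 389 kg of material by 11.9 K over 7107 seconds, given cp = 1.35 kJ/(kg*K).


Q = m * cp * dT / t
Q = 389 * 1.35 * 11.9 / 7107
Q = 0.879 kW

0.879


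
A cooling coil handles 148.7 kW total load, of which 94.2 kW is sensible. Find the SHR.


SHR = Q_sensible / Q_total
SHR = 94.2 / 148.7
SHR = 0.633

0.633


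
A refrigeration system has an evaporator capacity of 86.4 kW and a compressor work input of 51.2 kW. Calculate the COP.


COP = Q_evap / W
COP = 86.4 / 51.2
COP = 1.688

1.688


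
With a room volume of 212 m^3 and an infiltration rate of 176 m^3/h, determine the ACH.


ACH = flow / volume
ACH = 176 / 212
ACH = 0.83

0.83


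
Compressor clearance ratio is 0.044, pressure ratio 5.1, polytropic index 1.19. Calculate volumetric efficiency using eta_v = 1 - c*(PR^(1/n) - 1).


PR^(1/n) = 5.1^(1/1.19) = 3.9318486
eta_v = 1 - 0.044 * (3.9318486 - 1)
eta_v = 0.871

0.871


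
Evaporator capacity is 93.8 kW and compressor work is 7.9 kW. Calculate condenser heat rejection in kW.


Q_cond = Q_evap + W
Q_cond = 93.8 + 7.9
Q_cond = 101.7 kW

101.7


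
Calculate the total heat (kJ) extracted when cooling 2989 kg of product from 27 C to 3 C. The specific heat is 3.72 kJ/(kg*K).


dT = 27 - (3) = 24 K
Q = m * cp * dT = 2989 * 3.72 * 24
Q = 266858 kJ

266858


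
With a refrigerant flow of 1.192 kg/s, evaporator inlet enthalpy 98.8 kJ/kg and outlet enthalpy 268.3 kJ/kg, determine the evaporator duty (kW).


dh = 268.3 - 98.8 = 169.5 kJ/kg
Q_evap = m_dot * dh = 1.192 * 169.5
Q_evap = 202.04 kW

202.04


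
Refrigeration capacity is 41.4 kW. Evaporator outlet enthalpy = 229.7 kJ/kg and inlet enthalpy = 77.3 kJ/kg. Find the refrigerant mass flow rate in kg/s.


dh = 229.7 - 77.3 = 152.4 kJ/kg
m_dot = Q / dh = 41.4 / 152.4 = 0.2717 kg/s

0.2717


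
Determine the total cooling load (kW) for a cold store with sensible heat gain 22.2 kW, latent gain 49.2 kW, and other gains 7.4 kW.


Q_total = Q_s + Q_l + Q_misc
Q_total = 22.2 + 49.2 + 7.4
Q_total = 78.8 kW

78.8


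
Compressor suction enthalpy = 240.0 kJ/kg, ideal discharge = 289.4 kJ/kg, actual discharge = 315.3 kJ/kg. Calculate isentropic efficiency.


dh_ideal = 289.4 - 240.0 = 49.4 kJ/kg
dh_actual = 315.3 - 240.0 = 75.3 kJ/kg
eta_s = dh_ideal / dh_actual = 49.4 / 75.3
eta_s = 0.656

0.656


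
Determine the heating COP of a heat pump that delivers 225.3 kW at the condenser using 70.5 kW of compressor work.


COP_hp = Q_cond / W
COP_hp = 225.3 / 70.5
COP_hp = 3.196

3.196


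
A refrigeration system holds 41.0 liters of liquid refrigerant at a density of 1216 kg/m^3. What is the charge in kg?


Charge = V * rho / 1000
Charge = 41.0 * 1216 / 1000
Charge = 49.86 kg

49.86


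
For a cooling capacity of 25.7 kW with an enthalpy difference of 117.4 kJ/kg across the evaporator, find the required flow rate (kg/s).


m_dot = Q / dh
m_dot = 25.7 / 117.4
m_dot = 0.2189 kg/s

0.2189


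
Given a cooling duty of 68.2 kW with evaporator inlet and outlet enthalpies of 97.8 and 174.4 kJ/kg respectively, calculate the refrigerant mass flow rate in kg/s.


dh = 174.4 - 97.8 = 76.6 kJ/kg
m_dot = Q / dh = 68.2 / 76.6 = 0.8903 kg/s

0.8903


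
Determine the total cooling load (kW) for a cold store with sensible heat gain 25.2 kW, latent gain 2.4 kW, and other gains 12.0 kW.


Q_total = Q_s + Q_l + Q_misc
Q_total = 25.2 + 2.4 + 12.0
Q_total = 39.6 kW

39.6


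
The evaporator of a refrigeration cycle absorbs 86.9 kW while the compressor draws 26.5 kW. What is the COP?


COP = Q_evap / W
COP = 86.9 / 26.5
COP = 3.279

3.279


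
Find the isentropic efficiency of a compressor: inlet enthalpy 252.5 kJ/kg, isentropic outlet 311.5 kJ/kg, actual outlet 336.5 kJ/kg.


dh_ideal = 311.5 - 252.5 = 59.0 kJ/kg
dh_actual = 336.5 - 252.5 = 84.0 kJ/kg
eta_s = dh_ideal / dh_actual = 59.0 / 84.0
eta_s = 0.7024

0.7024


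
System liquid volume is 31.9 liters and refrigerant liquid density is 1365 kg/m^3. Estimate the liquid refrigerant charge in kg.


Charge = V * rho / 1000
Charge = 31.9 * 1365 / 1000
Charge = 43.54 kg

43.54


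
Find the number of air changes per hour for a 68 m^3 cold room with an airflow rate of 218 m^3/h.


ACH = flow / volume
ACH = 218 / 68
ACH = 3.206

3.206


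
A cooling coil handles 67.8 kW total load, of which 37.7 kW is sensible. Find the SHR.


SHR = Q_sensible / Q_total
SHR = 37.7 / 67.8
SHR = 0.556

0.556


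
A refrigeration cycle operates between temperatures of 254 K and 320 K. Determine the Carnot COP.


dT = 320 - 254 = 66 K
COP_carnot = T_cold / dT = 254 / 66
COP_carnot = 3.848

3.848


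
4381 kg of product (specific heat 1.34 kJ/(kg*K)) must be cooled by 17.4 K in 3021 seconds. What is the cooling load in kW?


Q = m * cp * dT / t
Q = 4381 * 1.34 * 17.4 / 3021
Q = 33.812 kW

33.812


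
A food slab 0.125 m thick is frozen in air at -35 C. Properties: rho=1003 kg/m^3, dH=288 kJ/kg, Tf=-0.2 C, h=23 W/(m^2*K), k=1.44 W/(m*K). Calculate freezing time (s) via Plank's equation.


dT = -0.2 - (-35) = 34.8 K
term1 = a/(2h) = 0.125/(2*23) = 0.002717391304
term2 = a^2/(8k) = 0.125^2/(8*1.44) = 0.001356336806
t = rho*dH*1000/dT * (term1 + term2)
t = 1003*288*1000/34.8 * (0.002717391304 + 0.001356336806)
t = 33815 s

33815


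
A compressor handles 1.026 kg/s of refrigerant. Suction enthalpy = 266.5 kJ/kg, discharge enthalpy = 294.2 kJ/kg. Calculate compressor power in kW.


dh = 294.2 - 266.5 = 27.7 kJ/kg
W = m_dot * dh = 1.026 * 27.7 = 28.42 kW

28.42


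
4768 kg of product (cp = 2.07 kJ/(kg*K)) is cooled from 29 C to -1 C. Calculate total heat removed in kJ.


dT = 29 - (-1) = 30 K
Q = m * cp * dT = 4768 * 2.07 * 30
Q = 296093 kJ

296093


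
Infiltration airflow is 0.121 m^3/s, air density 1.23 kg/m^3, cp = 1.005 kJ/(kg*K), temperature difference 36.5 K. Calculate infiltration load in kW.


Q = V_dot * rho * cp * dT
Q = 0.121 * 1.23 * 1.005 * 36.5
Q = 5.459 kW

5.459


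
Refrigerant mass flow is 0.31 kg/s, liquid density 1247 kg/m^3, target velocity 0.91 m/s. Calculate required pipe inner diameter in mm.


A = m_dot / (rho * v) = 0.31 / (1247 * 0.91) = 0.000273183112 m^2
d = sqrt(4*A/pi) * 1000
d = 18.7 mm

18.7


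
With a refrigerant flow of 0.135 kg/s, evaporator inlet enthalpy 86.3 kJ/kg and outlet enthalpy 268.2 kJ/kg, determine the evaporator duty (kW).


dh = 268.2 - 86.3 = 181.9 kJ/kg
Q_evap = m_dot * dh = 0.135 * 181.9
Q_evap = 24.56 kW

24.56


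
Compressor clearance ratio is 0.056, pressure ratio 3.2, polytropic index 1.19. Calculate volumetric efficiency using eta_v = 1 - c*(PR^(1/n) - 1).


PR^(1/n) = 3.2^(1/1.19) = 2.65763773
eta_v = 1 - 0.056 * (2.65763773 - 1)
eta_v = 0.9072

0.9072


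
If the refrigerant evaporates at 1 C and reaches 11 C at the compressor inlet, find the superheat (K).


Superheat = T_suction - T_evap
Superheat = 11 - (1)
Superheat = 10 K

10


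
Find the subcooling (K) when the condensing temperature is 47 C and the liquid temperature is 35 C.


Subcooling = T_cond - T_liquid
Subcooling = 47 - 35
Subcooling = 12 K

12


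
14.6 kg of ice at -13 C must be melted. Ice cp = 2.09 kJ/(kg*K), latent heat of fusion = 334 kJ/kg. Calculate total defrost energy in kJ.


Sensible heat = cp * dT = 2.09 * 13 = 27.17 kJ/kg
Total per kg = 27.17 + 334 = 361.17 kJ/kg
Q = m * total = 14.6 * 361.17
Q = 5273.1 kJ

5273.1


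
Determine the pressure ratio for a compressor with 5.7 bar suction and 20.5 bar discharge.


PR = P_high / P_low
PR = 20.5 / 5.7
PR = 3.596

3.596


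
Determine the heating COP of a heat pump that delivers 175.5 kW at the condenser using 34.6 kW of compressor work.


COP_hp = Q_cond / W
COP_hp = 175.5 / 34.6
COP_hp = 5.072

5.072


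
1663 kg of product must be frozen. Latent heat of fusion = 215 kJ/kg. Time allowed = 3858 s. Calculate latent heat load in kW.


Q_lat = m * h_fg / t
Q_lat = 1663 * 215 / 3858
Q_lat = 92.68 kW

92.68
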